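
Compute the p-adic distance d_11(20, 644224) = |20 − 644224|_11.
d_11(20, 644224) = 1/161051

Step 1 — x − y = 20 − 644224 = -644204. Step 2 — v_11(-644204) = 5 (factor: -644204 = −(11^5 · 4); the sign does not affect v_p). Step 3 — |x − y|_11 = 11^{-5} = 1/161051.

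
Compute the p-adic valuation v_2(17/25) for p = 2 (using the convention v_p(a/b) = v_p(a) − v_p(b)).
v_2(17/25) = 0

Factor powers of 2 from the numerator and denominator of the reduced fraction: 17 = 2^0 · 17 and 25 = 2^0 · 25. Apply v_p(a/b) = v_p(a) − v_p(b): v_2(17/25) = 0 − 0 = 0.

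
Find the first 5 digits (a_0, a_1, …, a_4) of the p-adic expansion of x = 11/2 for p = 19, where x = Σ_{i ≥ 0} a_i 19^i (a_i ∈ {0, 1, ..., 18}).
(a_0, …, a_4) = (15, 9, 9, 9, 9)

v_19(11/2) = 0 (numerator and denominator both coprime to 19), so x ∈ ℤ_19^×. Compute digits iteratively via a_i = x_i mod 19, x_{i+1} = (x_i − a_i)/19, with x_0 = x:
  x_0 = 11/2;  a_0 = 15;  x_1 = (x_0 − 15)/19 = -1/2
  x_1 = -1/2;  a_1 = 9;  x_2 = (x_1 − 9)/19 = -1/2
  x_2 = -1/2;  a_2 = 9;  x_3 = (x_2 − 9)/19 = -1/2
  x_3 = -1/2;  a_3 = 9;  x_4 = (x_3 − 9)/19 = -1/2
  x_4 = -1/2;  a_4 = 9;  x_5 = (x_4 − 9)/19 = -1/2
Digits: (15, 9, 9, 9, 9).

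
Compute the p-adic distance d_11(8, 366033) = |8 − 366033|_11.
d_11(8, 366033) = 1/14641

Step 1 — x − y = 8 − 366033 = -366025. Step 2 — v_11(-366025) = 4 (factor: -366025 = −(11^4 · 25); the sign does not affect v_p). Step 3 — |x − y|_11 = 11^{-4} = 1/14641.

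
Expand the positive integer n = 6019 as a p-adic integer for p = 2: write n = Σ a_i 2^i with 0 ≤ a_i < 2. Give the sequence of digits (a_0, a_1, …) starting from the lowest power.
(a_0, a_1, …) = (1, 1, 0, 0, 0, 0, 0, 1, 1, 1, 1, 0, 1)

Repeated division by 2 gives the digits low-to-high: 6019 = 1 + 1·2^1 + 1·2^7 + 1·2^8 + 1·2^9 + 1·2^10 + 1·2^12. Digit sequence: (1, 1, 0, 0, 0, 0, 0, 1, 1, 1, 1, 0, 1).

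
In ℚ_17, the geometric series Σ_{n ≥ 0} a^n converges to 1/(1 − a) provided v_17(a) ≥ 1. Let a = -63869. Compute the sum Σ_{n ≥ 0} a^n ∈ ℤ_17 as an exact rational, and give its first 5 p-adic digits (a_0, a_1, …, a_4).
Σ a^n = 1/(1 − a) = 1/63870;  first 5 digits = (1, 0, 0, 4, 16)

v_17(a) = 3 ≥ 1, so the series converges in ℤ_17 to 1/(1 − a) = 1/(1 − (-63869)) = 1/63870. Expand this rational in ℤ_17: compute digits iteratively via d_i = x_i mod 17, x_{i+1} = (x_i − d_i)/17. The first 5 digits are (1, 0, 0, 4, 16).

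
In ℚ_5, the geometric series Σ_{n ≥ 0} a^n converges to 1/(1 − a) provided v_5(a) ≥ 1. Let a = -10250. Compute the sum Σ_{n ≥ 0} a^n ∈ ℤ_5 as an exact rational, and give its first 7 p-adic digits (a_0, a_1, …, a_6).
Σ a^n = 1/(1 − a) = 1/10251;  first 7 digits = (1, 0, 0, 3, 3, 1, 3)

v_5(a) = 3 ≥ 1, so the series converges in ℤ_5 to 1/(1 − a) = 1/(1 − (-10250)) = 1/10251. Expand this rational in ℤ_5: compute digits iteratively via d_i = x_i mod 5, x_{i+1} = (x_i − d_i)/5. The first 7 digits are (1, 0, 0, 3, 3, 1, 3).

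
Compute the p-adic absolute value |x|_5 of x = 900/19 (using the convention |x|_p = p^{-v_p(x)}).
|900/19|_5 = 1/25

Step 1 — compute v_5(x) by factoring powers of 5 out of the numerator and denominator: v_5(900/19) = 2. Step 2 — apply |x|_p = p^{-v_p(x)} = 5^{-2} = 1/25.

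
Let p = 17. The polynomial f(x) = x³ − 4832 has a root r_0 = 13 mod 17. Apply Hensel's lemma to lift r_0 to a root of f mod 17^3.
r_2 = 2699 (mod 4913)

Hensel: r_{i+1} = r_i − f(r_i)/f′(r_i) mod 17^{i+2}, where f′(x) = 3x². Iterate:
  r_0 = 13 (mod 17)
  r_1 = 98 (mod 289)
  r_2 = 2699 (mod 4913)
Final: r = 2699 with f(r) ≡ 0 mod 17^3.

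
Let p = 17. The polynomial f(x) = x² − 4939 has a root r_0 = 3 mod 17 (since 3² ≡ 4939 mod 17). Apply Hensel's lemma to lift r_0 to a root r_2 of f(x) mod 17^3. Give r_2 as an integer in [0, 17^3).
r_2 = 1210 (mod 4913)

Hensel's recurrence: r_{i+1} = r_i − f(r_i)·(f′(r_i))^{-1} mod 17^{i+2}, with f′(x) = 2x. Iterate:
  r_0 = 3 (mod 17)
  r_1 = 54 (mod 289)
  r_2 = 1210 (mod 4913)
Final: r_2 = 1210, and one checks f(r_2) ≡ 0 mod 17^3.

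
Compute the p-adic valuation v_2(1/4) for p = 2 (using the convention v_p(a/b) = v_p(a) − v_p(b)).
v_2(1/4) = -2

Factor powers of 2 from the numerator and denominator of the reduced fraction: 1 = 2^0 · 1 and 4 = 2^2 · 1. Apply v_p(a/b) = v_p(a) − v_p(b): v_2(1/4) = 0 − 2 = -2.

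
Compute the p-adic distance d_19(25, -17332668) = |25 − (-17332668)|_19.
d_19(25, -17332668) = 1/2476099

Step 1 — x − y = 25 − (-17332668) = 17332693. Step 2 — v_19(17332693) = 5 (factor: 17332693 = (19^5 · 7); the sign does not affect v_p). Step 3 — |x − y|_19 = 19^{-5} = 1/2476099.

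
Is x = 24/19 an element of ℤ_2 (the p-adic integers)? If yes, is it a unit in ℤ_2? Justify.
x ∈ ℤ_2 but not a unit; v_2(x) = 3 > 0

ℤ_2 = {x ∈ ℚ_2 : v_2(x) ≥ 0} and ℤ_2^× = {x ∈ ℤ_2 : v_2(x) = 0}. Here v_2(24/19) = v_2(num) − v_2(den) = 3; compare against these criteria.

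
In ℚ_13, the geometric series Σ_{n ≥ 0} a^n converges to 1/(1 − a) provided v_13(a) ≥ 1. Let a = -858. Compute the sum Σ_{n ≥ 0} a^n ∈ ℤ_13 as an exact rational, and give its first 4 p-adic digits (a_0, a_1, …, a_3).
Σ a^n = 1/(1 − a) = 1/859;  first 4 digits = (1, 12, 8, 8)

v_13(a) = 1 ≥ 1, so the series converges in ℤ_13 to 1/(1 − a) = 1/(1 − (-858)) = 1/859. Expand this rational in ℤ_13: compute digits iteratively via d_i = x_i mod 13, x_{i+1} = (x_i − d_i)/13. The first 4 digits are (1, 12, 8, 8).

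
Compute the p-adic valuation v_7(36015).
v_7(36015) = 4

v_7(n) is the largest exponent k such that 7^k divides n. Factor out: 36015 = 7^4 · 15. (Sign doesn't affect v_p.) So v_7(36015) = 4.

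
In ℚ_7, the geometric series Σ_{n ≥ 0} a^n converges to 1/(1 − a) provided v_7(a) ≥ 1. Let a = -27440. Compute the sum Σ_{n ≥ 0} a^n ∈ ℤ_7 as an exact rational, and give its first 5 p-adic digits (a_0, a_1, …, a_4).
Σ a^n = 1/(1 − a) = 1/27441;  first 5 digits = (1, 0, 0, 4, 2)

v_7(a) = 3 ≥ 1, so the series converges in ℤ_7 to 1/(1 − a) = 1/(1 − (-27440)) = 1/27441. Expand this rational in ℤ_7: compute digits iteratively via d_i = x_i mod 7, x_{i+1} = (x_i − d_i)/7. The first 5 digits are (1, 0, 0, 4, 2).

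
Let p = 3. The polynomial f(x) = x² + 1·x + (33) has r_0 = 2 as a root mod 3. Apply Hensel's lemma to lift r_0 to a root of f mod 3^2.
r_1 = 5 (mod 9)

Hensel: r_{i+1} = r_i − f(r_i)·(f′(r_i))^{-1} mod 3^{i+2}, f′(x) = 2x + 1. Iterate:
  r_0 = 2 (mod 3)
  r_1 = 5 (mod 9)
Final: r = 5 satisfies f(r) ≡ 0 mod 3^2.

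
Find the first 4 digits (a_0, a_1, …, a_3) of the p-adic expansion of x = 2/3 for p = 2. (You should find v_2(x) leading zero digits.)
(a_0, …, a_3) = (0, 1, 1, 0)

v_2(2/3) = 1, so a_0 = ... = a_0 = 0. Factor out: x = 2^1 · u with u = 1/3 a unit in ℤ_2. Expand u iteratively via a_{v+i} = u_i mod 2, u_{i+1} = (u_i − a_{v+i})/2:
  u_0 = 1/3;  a_1 = 1;  u_1 = (u_0 − 1)/2 = -1/3
  u_1 = -1/3;  a_2 = 1;  u_2 = (u_1 − 1)/2 = -2/3
  u_2 = -2/3;  a_3 = 0;  u_3 = (u_2 − 0)/2 = -1/3
Digits: (0, 1, 1, 0).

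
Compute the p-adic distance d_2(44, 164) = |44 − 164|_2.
d_2(44, 164) = 1/8

Step 1 — x − y = 44 − 164 = -120. Step 2 — v_2(-120) = 3 (factor: -120 = −(2^3 · 15); the sign does not affect v_p). Step 3 — |x − y|_2 = 2^{-3} = 1/8.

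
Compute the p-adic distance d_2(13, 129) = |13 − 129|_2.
d_2(13, 129) = 1/4

Step 1 — x − y = 13 − 129 = -116. Step 2 — v_2(-116) = 2 (factor: -116 = −(2^2 · 29); the sign does not affect v_p). Step 3 — |x − y|_2 = 2^{-2} = 1/4.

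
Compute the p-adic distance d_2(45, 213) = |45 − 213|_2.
d_2(45, 213) = 1/8

Step 1 — x − y = 45 − 213 = -168. Step 2 — v_2(-168) = 3 (factor: -168 = −(2^3 · 21); the sign does not affect v_p). Step 3 — |x − y|_2 = 2^{-3} = 1/8.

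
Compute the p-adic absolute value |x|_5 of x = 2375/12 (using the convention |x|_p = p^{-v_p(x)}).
|2375/12|_5 = 1/125

Step 1 — compute v_5(x) by factoring powers of 5 out of the numerator and denominator: v_5(2375/12) = 3. Step 2 — apply |x|_p = p^{-v_p(x)} = 5^{-3} = 1/125.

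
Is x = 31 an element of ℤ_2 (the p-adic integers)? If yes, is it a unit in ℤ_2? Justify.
x ∈ ℤ_2^× (unit); v_2(x) = 0

ℤ_2 = {x ∈ ℚ_2 : v_2(x) ≥ 0} and ℤ_2^× = {x ∈ ℤ_2 : v_2(x) = 0}. Here v_2(31) = v_2(num) − v_2(den) = 0; compare against these criteria.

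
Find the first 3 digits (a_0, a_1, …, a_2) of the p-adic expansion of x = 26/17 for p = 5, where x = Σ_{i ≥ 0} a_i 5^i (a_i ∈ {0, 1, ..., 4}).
(a_0, …, a_2) = (3, 0, 2)

v_5(26/17) = 0 (numerator and denominator both coprime to 5), so x ∈ ℤ_5^×. Compute digits iteratively via a_i = x_i mod 5, x_{i+1} = (x_i − a_i)/5, with x_0 = x:
  x_0 = 26/17;  a_0 = 3;  x_1 = (x_0 − 3)/5 = -5/17
  x_1 = -5/17;  a_1 = 0;  x_2 = (x_1 − 0)/5 = -1/17
  x_2 = -1/17;  a_2 = 2;  x_3 = (x_2 − 2)/5 = -7/17
Digits: (3, 0, 2).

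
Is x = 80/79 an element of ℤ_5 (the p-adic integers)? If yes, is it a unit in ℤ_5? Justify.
x ∈ ℤ_5 but not a unit; v_5(x) = 1 > 0

ℤ_5 = {x ∈ ℚ_5 : v_5(x) ≥ 0} and ℤ_5^× = {x ∈ ℤ_5 : v_5(x) = 0}. Here v_5(80/79) = v_5(num) − v_5(den) = 1; compare against these criteria.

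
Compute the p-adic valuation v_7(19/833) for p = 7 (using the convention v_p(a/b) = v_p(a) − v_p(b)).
v_7(19/833) = -2

Factor powers of 7 from the numerator and denominator of the reduced fraction: 19 = 7^0 · 19 and 833 = 7^2 · 17. Apply v_p(a/b) = v_p(a) − v_p(b): v_7(19/833) = 0 − 2 = -2.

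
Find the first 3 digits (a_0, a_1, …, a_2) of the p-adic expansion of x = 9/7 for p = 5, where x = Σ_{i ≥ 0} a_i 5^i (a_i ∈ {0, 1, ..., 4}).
(a_0, …, a_2) = (2, 2, 1)

v_5(9/7) = 0 (numerator and denominator both coprime to 5), so x ∈ ℤ_5^×. Compute digits iteratively via a_i = x_i mod 5, x_{i+1} = (x_i − a_i)/5, with x_0 = x:
  x_0 = 9/7;  a_0 = 2;  x_1 = (x_0 − 2)/5 = -1/7
  x_1 = -1/7;  a_1 = 2;  x_2 = (x_1 − 2)/5 = -3/7
  x_2 = -3/7;  a_2 = 1;  x_3 = (x_2 − 1)/5 = -2/7
Digits: (2, 2, 1).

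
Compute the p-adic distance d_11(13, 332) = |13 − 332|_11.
d_11(13, 332) = 1/11

Step 1 — x − y = 13 − 332 = -319. Step 2 — v_11(-319) = 1 (factor: -319 = −(11^1 · 29); the sign does not affect v_p). Step 3 — |x − y|_11 = 11^{-1} = 1/11.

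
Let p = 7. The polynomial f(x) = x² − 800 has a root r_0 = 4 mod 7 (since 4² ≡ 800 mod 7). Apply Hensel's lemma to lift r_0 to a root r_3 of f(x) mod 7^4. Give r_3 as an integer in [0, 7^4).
r_3 = 102 (mod 2401)

Hensel's recurrence: r_{i+1} = r_i − f(r_i)·(f′(r_i))^{-1} mod 7^{i+2}, with f′(x) = 2x. Iterate:
  r_0 = 4 (mod 7)
  r_1 = 4 (mod 49)
  r_2 = 102 (mod 343)
  r_3 = 102 (mod 2401)
Final: r_3 = 102, and one checks f(r_3) ≡ 0 mod 7^4.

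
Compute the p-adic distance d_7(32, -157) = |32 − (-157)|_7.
d_7(32, -157) = 1/7

Step 1 — x − y = 32 − (-157) = 189. Step 2 — v_7(189) = 1 (factor: 189 = (7^1 · 27); the sign does not affect v_p). Step 3 — |x − y|_7 = 7^{-1} = 1/7.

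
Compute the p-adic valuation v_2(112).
v_2(112) = 4

v_2(n) is the largest exponent k such that 2^k divides n. Factor out: 112 = 2^4 · 7. (Sign doesn't affect v_p.) So v_2(112) = 4.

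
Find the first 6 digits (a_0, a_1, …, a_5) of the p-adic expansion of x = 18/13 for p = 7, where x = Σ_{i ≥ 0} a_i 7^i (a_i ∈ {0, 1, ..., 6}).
(a_0, …, a_5) = (3, 3, 6, 5, 4, 2)

v_7(18/13) = 0 (numerator and denominator both coprime to 7), so x ∈ ℤ_7^×. Compute digits iteratively via a_i = x_i mod 7, x_{i+1} = (x_i − a_i)/7, with x_0 = x:
  x_0 = 18/13;  a_0 = 3;  x_1 = (x_0 − 3)/7 = -3/13
  x_1 = -3/13;  a_1 = 3;  x_2 = (x_1 − 3)/7 = -6/13
  x_2 = -6/13;  a_2 = 6;  x_3 = (x_2 − 6)/7 = -12/13
  x_3 = -12/13;  a_3 = 5;  x_4 = (x_3 − 5)/7 = -11/13
  x_4 = -11/13;  a_4 = 4;  x_5 = (x_4 − 4)/7 = -9/13
  x_5 = -9/13;  a_5 = 2;  x_6 = (x_5 − 2)/7 = -5/13
Digits: (3, 3, 6, 5, 4, 2).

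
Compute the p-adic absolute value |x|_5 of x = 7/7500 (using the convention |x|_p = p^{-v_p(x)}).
|7/7500|_5 = 625

Step 1 — compute v_5(x) by factoring powers of 5 out of the numerator and denominator: v_5(7/7500) = -4. Step 2 — apply |x|_p = p^{-v_p(x)} = 5^{4} = 625.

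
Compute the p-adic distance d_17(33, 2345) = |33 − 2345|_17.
d_17(33, 2345) = 1/289

Step 1 — x − y = 33 − 2345 = -2312. Step 2 — v_17(-2312) = 2 (factor: -2312 = −(17^2 · 8); the sign does not affect v_p). Step 3 — |x − y|_17 = 17^{-2} = 1/289.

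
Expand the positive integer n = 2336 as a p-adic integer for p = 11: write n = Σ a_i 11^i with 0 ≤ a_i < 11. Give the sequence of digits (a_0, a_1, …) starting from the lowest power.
(a_0, a_1, …) = (4, 3, 8, 1)

Repeated division by 11 gives the digits low-to-high: 2336 = 4 + 3·11^1 + 8·11^2 + 1·11^3. Digit sequence: (4, 3, 8, 1).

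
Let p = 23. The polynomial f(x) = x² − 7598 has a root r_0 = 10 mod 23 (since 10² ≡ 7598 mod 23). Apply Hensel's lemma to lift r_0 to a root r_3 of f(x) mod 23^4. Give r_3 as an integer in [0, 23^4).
r_3 = 115654 (mod 279841)

Hensel's recurrence: r_{i+1} = r_i − f(r_i)·(f′(r_i))^{-1} mod 23^{i+2}, with f′(x) = 2x. Iterate:
  r_0 = 10 (mod 23)
  r_1 = 332 (mod 529)
  r_2 = 6151 (mod 12167)
  r_3 = 115654 (mod 279841)
Final: r_3 = 115654, and one checks f(r_3) ≡ 0 mod 23^4.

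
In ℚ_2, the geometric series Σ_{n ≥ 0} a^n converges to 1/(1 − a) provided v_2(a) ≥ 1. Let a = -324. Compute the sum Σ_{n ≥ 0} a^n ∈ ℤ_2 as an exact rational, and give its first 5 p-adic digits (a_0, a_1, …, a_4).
Σ a^n = 1/(1 − a) = 1/325;  first 5 digits = (1, 0, 1, 1, 0)

v_2(a) = 2 ≥ 1, so the series converges in ℤ_2 to 1/(1 − a) = 1/(1 − (-324)) = 1/325. Expand this rational in ℤ_2: compute digits iteratively via d_i = x_i mod 2, x_{i+1} = (x_i − d_i)/2. The first 5 digits are (1, 0, 1, 1, 0).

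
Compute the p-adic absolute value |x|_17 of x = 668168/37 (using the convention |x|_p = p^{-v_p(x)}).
|668168/37|_17 = 1/83521

Step 1 — compute v_17(x) by factoring powers of 17 out of the numerator and denominator: v_17(668168/37) = 4. Step 2 — apply |x|_p = p^{-v_p(x)} = 17^{-4} = 1/83521.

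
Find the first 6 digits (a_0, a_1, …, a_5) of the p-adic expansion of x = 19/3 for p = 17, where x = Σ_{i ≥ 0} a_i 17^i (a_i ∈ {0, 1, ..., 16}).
(a_0, …, a_5) = (12, 11, 5, 11, 5, 11)

v_17(19/3) = 0 (numerator and denominator both coprime to 17), so x ∈ ℤ_17^×. Compute digits iteratively via a_i = x_i mod 17, x_{i+1} = (x_i − a_i)/17, with x_0 = x:
  x_0 = 19/3;  a_0 = 12;  x_1 = (x_0 − 12)/17 = -1/3
  x_1 = -1/3;  a_1 = 11;  x_2 = (x_1 − 11)/17 = -2/3
  x_2 = -2/3;  a_2 = 5;  x_3 = (x_2 − 5)/17 = -1/3
  x_3 = -1/3;  a_3 = 11;  x_4 = (x_3 − 11)/17 = -2/3
  x_4 = -2/3;  a_4 = 5;  x_5 = (x_4 − 5)/17 = -1/3
  x_5 = -1/3;  a_5 = 11;  x_6 = (x_5 − 11)/17 = -2/3
Digits: (12, 11, 5, 11, 5, 11).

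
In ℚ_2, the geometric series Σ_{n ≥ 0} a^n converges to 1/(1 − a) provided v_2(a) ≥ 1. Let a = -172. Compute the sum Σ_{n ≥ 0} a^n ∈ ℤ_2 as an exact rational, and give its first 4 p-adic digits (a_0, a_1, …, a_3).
Σ a^n = 1/(1 − a) = 1/173;  first 4 digits = (1, 0, 1, 0)

v_2(a) = 2 ≥ 1, so the series converges in ℤ_2 to 1/(1 − a) = 1/(1 − (-172)) = 1/173. Expand this rational in ℤ_2: compute digits iteratively via d_i = x_i mod 2, x_{i+1} = (x_i − d_i)/2. The first 4 digits are (1, 0, 1, 0).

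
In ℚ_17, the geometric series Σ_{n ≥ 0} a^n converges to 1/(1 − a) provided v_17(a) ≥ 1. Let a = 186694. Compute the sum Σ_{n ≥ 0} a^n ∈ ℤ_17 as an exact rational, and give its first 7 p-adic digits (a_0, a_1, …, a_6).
Σ a^n = 1/(1 − a) = -1/186693;  first 7 digits = (1, 0, 0, 4, 2, 0, 16)

v_17(a) = 3 ≥ 1, so the series converges in ℤ_17 to 1/(1 − a) = 1/(1 − 186694) = -1/186693. Expand this rational in ℤ_17: compute digits iteratively via d_i = x_i mod 17, x_{i+1} = (x_i − d_i)/17. The first 7 digits are (1, 0, 0, 4, 2, 0, 16).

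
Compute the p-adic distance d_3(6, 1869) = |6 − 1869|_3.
d_3(6, 1869) = 1/81

Step 1 — x − y = 6 − 1869 = -1863. Step 2 — v_3(-1863) = 4 (factor: -1863 = −(3^4 · 23); the sign does not affect v_p). Step 3 — |x − y|_3 = 3^{-4} = 1/81.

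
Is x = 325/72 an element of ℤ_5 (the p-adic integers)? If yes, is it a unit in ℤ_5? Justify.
x ∈ ℤ_5 but not a unit; v_5(x) = 2 > 0

ℤ_5 = {x ∈ ℚ_5 : v_5(x) ≥ 0} and ℤ_5^× = {x ∈ ℤ_5 : v_5(x) = 0}. Here v_5(325/72) = v_5(num) − v_5(den) = 2; compare against these criteria.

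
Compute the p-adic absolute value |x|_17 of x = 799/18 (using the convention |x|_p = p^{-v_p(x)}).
|799/18|_17 = 1/17

Step 1 — compute v_17(x) by factoring powers of 17 out of the numerator and denominator: v_17(799/18) = 1. Step 2 — apply |x|_p = p^{-v_p(x)} = 17^{-1} = 1/17.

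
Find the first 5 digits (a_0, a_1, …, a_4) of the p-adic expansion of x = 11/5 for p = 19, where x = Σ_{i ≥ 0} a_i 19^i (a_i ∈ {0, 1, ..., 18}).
(a_0, …, a_4) = (6, 15, 3, 15, 3)

v_19(11/5) = 0 (numerator and denominator both coprime to 19), so x ∈ ℤ_19^×. Compute digits iteratively via a_i = x_i mod 19, x_{i+1} = (x_i − a_i)/19, with x_0 = x:
  x_0 = 11/5;  a_0 = 6;  x_1 = (x_0 − 6)/19 = -1/5
  x_1 = -1/5;  a_1 = 15;  x_2 = (x_1 − 15)/19 = -4/5
  x_2 = -4/5;  a_2 = 3;  x_3 = (x_2 − 3)/19 = -1/5
  x_3 = -1/5;  a_3 = 15;  x_4 = (x_3 − 15)/19 = -4/5
  x_4 = -4/5;  a_4 = 3;  x_5 = (x_4 − 3)/19 = -1/5
Digits: (6, 15, 3, 15, 3).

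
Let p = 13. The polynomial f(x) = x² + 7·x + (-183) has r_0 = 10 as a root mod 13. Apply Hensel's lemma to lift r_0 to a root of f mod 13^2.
r_1 = 23 (mod 169)

Hensel: r_{i+1} = r_i − f(r_i)·(f′(r_i))^{-1} mod 13^{i+2}, f′(x) = 2x + 7. Iterate:
  r_0 = 10 (mod 13)
  r_1 = 23 (mod 169)
Final: r = 23 satisfies f(r) ≡ 0 mod 13^2.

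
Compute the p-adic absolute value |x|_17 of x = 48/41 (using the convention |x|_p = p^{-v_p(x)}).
|48/41|_17 = 1

Step 1 — compute v_17(x) by factoring powers of 17 out of the numerator and denominator: v_17(48/41) = 0. Step 2 — apply |x|_p = p^{-v_p(x)} = 17^{0} = 1.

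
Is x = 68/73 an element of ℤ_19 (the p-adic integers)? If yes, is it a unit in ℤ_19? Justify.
x ∈ ℤ_19^× (unit); v_19(x) = 0

ℤ_19 = {x ∈ ℚ_19 : v_19(x) ≥ 0} and ℤ_19^× = {x ∈ ℤ_19 : v_19(x) = 0}. Here v_19(68/73) = v_19(num) − v_19(den) = 0; compare against these criteria.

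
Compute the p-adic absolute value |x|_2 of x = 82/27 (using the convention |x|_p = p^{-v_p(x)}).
|82/27|_2 = 1/2

Step 1 — compute v_2(x) by factoring powers of 2 out of the numerator and denominator: v_2(82/27) = 1. Step 2 — apply |x|_p = p^{-v_p(x)} = 2^{-1} = 1/2.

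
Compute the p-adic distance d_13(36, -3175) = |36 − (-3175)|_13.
d_13(36, -3175) = 1/169

Step 1 — x − y = 36 − (-3175) = 3211. Step 2 — v_13(3211) = 2 (factor: 3211 = (13^2 · 19); the sign does not affect v_p). Step 3 — |x − y|_13 = 13^{-2} = 1/169.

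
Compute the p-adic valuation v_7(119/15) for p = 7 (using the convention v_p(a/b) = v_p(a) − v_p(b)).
v_7(119/15) = 1

Factor powers of 7 from the numerator and denominator of the reduced fraction: 119 = 7^1 · 17 and 15 = 7^0 · 15. Apply v_p(a/b) = v_p(a) − v_p(b): v_7(119/15) = 1 − 0 = 1.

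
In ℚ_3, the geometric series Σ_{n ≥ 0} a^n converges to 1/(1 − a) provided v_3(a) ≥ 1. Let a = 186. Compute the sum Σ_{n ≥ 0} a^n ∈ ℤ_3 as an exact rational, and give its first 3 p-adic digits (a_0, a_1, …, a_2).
Σ a^n = 1/(1 − a) = -1/185;  first 3 digits = (1, 2, 0)

v_3(a) = 1 ≥ 1, so the series converges in ℤ_3 to 1/(1 − a) = 1/(1 − 186) = -1/185. Expand this rational in ℤ_3: compute digits iteratively via d_i = x_i mod 3, x_{i+1} = (x_i − d_i)/3. The first 3 digits are (1, 2, 0).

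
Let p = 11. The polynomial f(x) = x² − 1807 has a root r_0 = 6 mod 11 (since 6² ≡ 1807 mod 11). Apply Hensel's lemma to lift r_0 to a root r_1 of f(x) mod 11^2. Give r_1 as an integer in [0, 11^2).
r_1 = 83 (mod 121)

Hensel's recurrence: r_{i+1} = r_i − f(r_i)·(f′(r_i))^{-1} mod 11^{i+2}, with f′(x) = 2x. Iterate:
  r_0 = 6 (mod 11)
  r_1 = 83 (mod 121)
Final: r_1 = 83, and one checks f(r_1) ≡ 0 mod 11^2.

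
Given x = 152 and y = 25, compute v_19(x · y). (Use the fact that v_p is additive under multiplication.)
v_19(3800) = 1

v_p(x) = 1 (factor: 152 = 19^1 · 8); v_p(y) = 0 (factor: 25 = 19^0 · 25). Additivity: v_p(xy) = v_p(x) + v_p(y) = 1 + 0 = 1. (Direct check: xy = 3800 = 19^1 · (200).)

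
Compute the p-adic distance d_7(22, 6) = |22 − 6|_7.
d_7(22, 6) = 1

Step 1 — x − y = 22 − 6 = 16. Step 2 — v_7(16) = 0 (factor: 16 = (7^0 · 16); the sign does not affect v_p). Step 3 — |x − y|_7 = 7^{0} = 1.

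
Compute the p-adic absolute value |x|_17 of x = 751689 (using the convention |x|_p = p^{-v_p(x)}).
|751689|_17 = 1/83521

Step 1 — compute v_17(x) by factoring powers of 17 out of the numerator and denominator: v_17(751689) = 4. Step 2 — apply |x|_p = p^{-v_p(x)} = 17^{-4} = 1/83521.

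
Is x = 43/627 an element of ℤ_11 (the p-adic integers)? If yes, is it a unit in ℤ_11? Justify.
x ∉ ℤ_11 (v_11(x) = -1 < 0)

ℤ_11 = {x ∈ ℚ_11 : v_11(x) ≥ 0} and ℤ_11^× = {x ∈ ℤ_11 : v_11(x) = 0}. Here v_11(43/627) = v_11(num) − v_11(den) = -1; compare against these criteria.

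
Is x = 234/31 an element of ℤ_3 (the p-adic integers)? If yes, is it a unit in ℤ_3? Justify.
x ∈ ℤ_3 but not a unit; v_3(x) = 2 > 0

ℤ_3 = {x ∈ ℚ_3 : v_3(x) ≥ 0} and ℤ_3^× = {x ∈ ℤ_3 : v_3(x) = 0}. Here v_3(234/31) = v_3(num) − v_3(den) = 2; compare against these criteria.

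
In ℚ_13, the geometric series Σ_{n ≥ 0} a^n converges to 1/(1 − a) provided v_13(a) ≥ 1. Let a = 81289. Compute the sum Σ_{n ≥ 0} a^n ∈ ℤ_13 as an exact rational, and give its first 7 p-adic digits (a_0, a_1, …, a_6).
Σ a^n = 1/(1 − a) = -1/81288;  first 7 digits = (1, 0, 0, 11, 2, 0, 4)

v_13(a) = 3 ≥ 1, so the series converges in ℤ_13 to 1/(1 − a) = 1/(1 − 81289) = -1/81288. Expand this rational in ℤ_13: compute digits iteratively via d_i = x_i mod 13, x_{i+1} = (x_i − d_i)/13. The first 7 digits are (1, 0, 0, 11, 2, 0, 4).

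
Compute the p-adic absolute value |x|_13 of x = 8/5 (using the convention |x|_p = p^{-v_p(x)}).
|8/5|_13 = 1

Step 1 — compute v_13(x) by factoring powers of 13 out of the numerator and denominator: v_13(8/5) = 0. Step 2 — apply |x|_p = p^{-v_p(x)} = 13^{0} = 1.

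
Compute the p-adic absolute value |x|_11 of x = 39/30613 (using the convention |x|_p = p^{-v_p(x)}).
|39/30613|_11 = 1331

Step 1 — compute v_11(x) by factoring powers of 11 out of the numerator and denominator: v_11(39/30613) = -3. Step 2 — apply |x|_p = p^{-v_p(x)} = 11^{3} = 1331.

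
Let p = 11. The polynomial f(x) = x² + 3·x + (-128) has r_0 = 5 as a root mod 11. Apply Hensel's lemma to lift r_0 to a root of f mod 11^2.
r_1 = 49 (mod 121)

Hensel: r_{i+1} = r_i − f(r_i)·(f′(r_i))^{-1} mod 11^{i+2}, f′(x) = 2x + 3. Iterate:
  r_0 = 5 (mod 11)
  r_1 = 49 (mod 121)
Final: r = 49 satisfies f(r) ≡ 0 mod 11^2.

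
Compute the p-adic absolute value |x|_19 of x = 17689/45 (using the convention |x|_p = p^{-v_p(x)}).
|17689/45|_19 = 1/361

Step 1 — compute v_19(x) by factoring powers of 19 out of the numerator and denominator: v_19(17689/45) = 2. Step 2 — apply |x|_p = p^{-v_p(x)} = 19^{-2} = 1/361.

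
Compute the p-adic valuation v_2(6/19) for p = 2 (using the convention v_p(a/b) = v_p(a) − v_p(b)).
v_2(6/19) = 1

Factor powers of 2 from the numerator and denominator of the reduced fraction: 6 = 2^1 · 3 and 19 = 2^0 · 19. Apply v_p(a/b) = v_p(a) − v_p(b): v_2(6/19) = 1 − 0 = 1.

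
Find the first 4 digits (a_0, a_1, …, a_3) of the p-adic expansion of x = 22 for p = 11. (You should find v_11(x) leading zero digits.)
(a_0, …, a_3) = (0, 2, 0, 0)

v_11(22) = 1, so a_0 = ... = a_0 = 0. Factor out: x = 11^1 · u with u = 2 a unit in ℤ_11. Expand u iteratively via a_{v+i} = u_i mod 11, u_{i+1} = (u_i − a_{v+i})/11:
  u_0 = 2;  a_1 = 2;  u_1 = (u_0 − 2)/11 = 0
  u_1 = 0;  a_2 = 0;  u_2 = (u_1 − 0)/11 = 0
  u_2 = 0;  a_3 = 0;  u_3 = (u_2 − 0)/11 = 0
Digits: (0, 2, 0, 0).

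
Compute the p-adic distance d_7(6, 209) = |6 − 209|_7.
d_7(6, 209) = 1/7

Step 1 — x − y = 6 − 209 = -203. Step 2 — v_7(-203) = 1 (factor: -203 = −(7^1 · 29); the sign does not affect v_p). Step 3 — |x − y|_7 = 7^{-1} = 1/7.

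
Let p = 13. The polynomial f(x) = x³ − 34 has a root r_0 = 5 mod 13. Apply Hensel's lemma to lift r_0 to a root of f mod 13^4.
r_3 = 17386 (mod 28561)

Hensel: r_{i+1} = r_i − f(r_i)/f′(r_i) mod 13^{i+2}, where f′(x) = 3x². Iterate:
  r_0 = 5 (mod 13)
  r_1 = 148 (mod 169)
  r_2 = 2007 (mod 2197)
  r_3 = 17386 (mod 28561)
Final: r = 17386 with f(r) ≡ 0 mod 13^4.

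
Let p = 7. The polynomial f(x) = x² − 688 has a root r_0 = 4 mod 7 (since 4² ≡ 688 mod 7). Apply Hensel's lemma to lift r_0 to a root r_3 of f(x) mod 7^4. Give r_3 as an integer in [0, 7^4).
r_3 = 921 (mod 2401)

Hensel's recurrence: r_{i+1} = r_i − f(r_i)·(f′(r_i))^{-1} mod 7^{i+2}, with f′(x) = 2x. Iterate:
  r_0 = 4 (mod 7)
  r_1 = 39 (mod 49)
  r_2 = 235 (mod 343)
  r_3 = 921 (mod 2401)
Final: r_3 = 921, and one checks f(r_3) ≡ 0 mod 7^4.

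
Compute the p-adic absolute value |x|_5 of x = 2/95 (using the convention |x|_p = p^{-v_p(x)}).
|2/95|_5 = 5

Step 1 — compute v_5(x) by factoring powers of 5 out of the numerator and denominator: v_5(2/95) = -1. Step 2 — apply |x|_p = p^{-v_p(x)} = 5^{1} = 5.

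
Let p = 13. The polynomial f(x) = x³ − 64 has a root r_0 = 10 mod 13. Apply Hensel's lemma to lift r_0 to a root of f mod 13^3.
r_2 = 1947 (mod 2197)

Hensel: r_{i+1} = r_i − f(r_i)/f′(r_i) mod 13^{i+2}, where f′(x) = 3x². Iterate:
  r_0 = 10 (mod 13)
  r_1 = 88 (mod 169)
  r_2 = 1947 (mod 2197)
Final: r = 1947 with f(r) ≡ 0 mod 13^3.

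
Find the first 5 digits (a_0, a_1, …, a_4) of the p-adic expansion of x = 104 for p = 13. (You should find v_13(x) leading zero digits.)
(a_0, …, a_4) = (0, 8, 0, 0, 0)

v_13(104) = 1, so a_0 = ... = a_0 = 0. Factor out: x = 13^1 · u with u = 8 a unit in ℤ_13. Expand u iteratively via a_{v+i} = u_i mod 13, u_{i+1} = (u_i − a_{v+i})/13:
  u_0 = 8;  a_1 = 8;  u_1 = (u_0 − 8)/13 = 0
  u_1 = 0;  a_2 = 0;  u_2 = (u_1 − 0)/13 = 0
  u_2 = 0;  a_3 = 0;  u_3 = (u_2 − 0)/13 = 0
  u_3 = 0;  a_4 = 0;  u_4 = (u_3 − 0)/13 = 0
Digits: (0, 8, 0, 0, 0).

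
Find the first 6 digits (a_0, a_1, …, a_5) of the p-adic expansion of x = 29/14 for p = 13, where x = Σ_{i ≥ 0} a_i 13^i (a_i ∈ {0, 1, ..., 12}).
(a_0, …, a_5) = (3, 12, 0, 12, 0, 12)

v_13(29/14) = 0 (numerator and denominator both coprime to 13), so x ∈ ℤ_13^×. Compute digits iteratively via a_i = x_i mod 13, x_{i+1} = (x_i − a_i)/13, with x_0 = x:
  x_0 = 29/14;  a_0 = 3;  x_1 = (x_0 − 3)/13 = -1/14
  x_1 = -1/14;  a_1 = 12;  x_2 = (x_1 − 12)/13 = -13/14
  x_2 = -13/14;  a_2 = 0;  x_3 = (x_2 − 0)/13 = -1/14
  x_3 = -1/14;  a_3 = 12;  x_4 = (x_3 − 12)/13 = -13/14
  x_4 = -13/14;  a_4 = 0;  x_5 = (x_4 − 0)/13 = -1/14
  x_5 = -1/14;  a_5 = 12;  x_6 = (x_5 − 12)/13 = -13/14
Digits: (3, 12, 0, 12, 0, 12).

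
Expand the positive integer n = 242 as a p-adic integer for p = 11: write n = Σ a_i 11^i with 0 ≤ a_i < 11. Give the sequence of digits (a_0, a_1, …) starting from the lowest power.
(a_0, a_1, …) = (0, 0, 2)

Repeated division by 11 gives the digits low-to-high: 242 = 2·11^2. Digit sequence: (0, 0, 2).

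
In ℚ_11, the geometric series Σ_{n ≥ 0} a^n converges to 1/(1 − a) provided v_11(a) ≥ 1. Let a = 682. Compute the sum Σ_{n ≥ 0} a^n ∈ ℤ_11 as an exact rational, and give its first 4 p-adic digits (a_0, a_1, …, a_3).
Σ a^n = 1/(1 − a) = -1/681;  first 4 digits = (1, 7, 10, 10)

v_11(a) = 1 ≥ 1, so the series converges in ℤ_11 to 1/(1 − a) = 1/(1 − 682) = -1/681. Expand this rational in ℤ_11: compute digits iteratively via d_i = x_i mod 11, x_{i+1} = (x_i − d_i)/11. The first 4 digits are (1, 7, 10, 10).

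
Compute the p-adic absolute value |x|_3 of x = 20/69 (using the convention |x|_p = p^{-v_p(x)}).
|20/69|_3 = 3

Step 1 — compute v_3(x) by factoring powers of 3 out of the numerator and denominator: v_3(20/69) = -1. Step 2 — apply |x|_p = p^{-v_p(x)} = 3^{1} = 3.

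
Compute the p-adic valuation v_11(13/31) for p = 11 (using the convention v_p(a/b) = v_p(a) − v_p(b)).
v_11(13/31) = 0

Factor powers of 11 from the numerator and denominator of the reduced fraction: 13 = 11^0 · 13 and 31 = 11^0 · 31. Apply v_p(a/b) = v_p(a) − v_p(b): v_11(13/31) = 0 − 0 = 0.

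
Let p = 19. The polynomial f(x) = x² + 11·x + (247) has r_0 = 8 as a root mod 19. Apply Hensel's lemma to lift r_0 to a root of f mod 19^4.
r_3 = 47926 (mod 130321)

Hensel: r_{i+1} = r_i − f(r_i)·(f′(r_i))^{-1} mod 19^{i+2}, f′(x) = 2x + 11. Iterate:
  r_0 = 8 (mod 19)
  r_1 = 274 (mod 361)
  r_2 = 6772 (mod 6859)
  r_3 = 47926 (mod 130321)
Final: r = 47926 satisfies f(r) ≡ 0 mod 19^4.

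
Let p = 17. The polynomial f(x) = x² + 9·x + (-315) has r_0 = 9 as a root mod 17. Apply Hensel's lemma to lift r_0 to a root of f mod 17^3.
r_2 = 1267 (mod 4913)

Hensel: r_{i+1} = r_i − f(r_i)·(f′(r_i))^{-1} mod 17^{i+2}, f′(x) = 2x + 9. Iterate:
  r_0 = 9 (mod 17)
  r_1 = 111 (mod 289)
  r_2 = 1267 (mod 4913)
Final: r = 1267 satisfies f(r) ≡ 0 mod 17^3.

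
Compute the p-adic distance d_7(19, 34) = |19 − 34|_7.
d_7(19, 34) = 1

Step 1 — x − y = 19 − 34 = -15. Step 2 — v_7(-15) = 0 (factor: -15 = −(7^0 · 15); the sign does not affect v_p). Step 3 — |x − y|_7 = 7^{0} = 1.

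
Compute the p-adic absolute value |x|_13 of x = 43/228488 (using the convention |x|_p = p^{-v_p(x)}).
|43/228488|_13 = 28561

Step 1 — compute v_13(x) by factoring powers of 13 out of the numerator and denominator: v_13(43/228488) = -4. Step 2 — apply |x|_p = p^{-v_p(x)} = 13^{4} = 28561.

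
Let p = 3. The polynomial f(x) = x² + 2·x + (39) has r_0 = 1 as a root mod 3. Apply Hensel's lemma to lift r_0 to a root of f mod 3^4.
r_3 = 22 (mod 81)

Hensel: r_{i+1} = r_i − f(r_i)·(f′(r_i))^{-1} mod 3^{i+2}, f′(x) = 2x + 2. Iterate:
  r_0 = 1 (mod 3)
  r_1 = 4 (mod 9)
  r_2 = 22 (mod 27)
  r_3 = 22 (mod 81)
Final: r = 22 satisfies f(r) ≡ 0 mod 3^4.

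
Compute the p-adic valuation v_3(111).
v_3(111) = 1

v_3(n) is the largest exponent k such that 3^k divides n. Factor out: 111 = 3^1 · 37. (Sign doesn't affect v_p.) So v_3(111) = 1.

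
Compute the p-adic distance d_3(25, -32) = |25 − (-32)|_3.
d_3(25, -32) = 1/3

Step 1 — x − y = 25 − (-32) = 57. Step 2 — v_3(57) = 1 (factor: 57 = (3^1 · 19); the sign does not affect v_p). Step 3 — |x − y|_3 = 3^{-1} = 1/3.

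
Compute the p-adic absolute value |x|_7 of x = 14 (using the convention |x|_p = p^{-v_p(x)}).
|14|_7 = 1/7

Step 1 — compute v_7(x) by factoring powers of 7 out of the numerator and denominator: v_7(14) = 1. Step 2 — apply |x|_p = p^{-v_p(x)} = 7^{-1} = 1/7.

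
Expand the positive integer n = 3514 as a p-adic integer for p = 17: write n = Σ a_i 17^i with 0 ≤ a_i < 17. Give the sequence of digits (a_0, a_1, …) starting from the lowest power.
(a_0, a_1, …) = (12, 2, 12)

Repeated division by 17 gives the digits low-to-high: 3514 = 12 + 2·17^1 + 12·17^2. Digit sequence: (12, 2, 12).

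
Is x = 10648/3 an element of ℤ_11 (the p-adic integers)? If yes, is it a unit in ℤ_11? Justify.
x ∈ ℤ_11 but not a unit; v_11(x) = 3 > 0

ℤ_11 = {x ∈ ℚ_11 : v_11(x) ≥ 0} and ℤ_11^× = {x ∈ ℤ_11 : v_11(x) = 0}. Here v_11(10648/3) = v_11(num) − v_11(den) = 3; compare against these criteria.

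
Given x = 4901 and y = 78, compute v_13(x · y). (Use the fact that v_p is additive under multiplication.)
v_13(382278) = 3

v_p(x) = 2 (factor: 4901 = 13^2 · 29); v_p(y) = 1 (factor: 78 = 13^1 · 6). Additivity: v_p(xy) = v_p(x) + v_p(y) = 2 + 1 = 3. (Direct check: xy = 382278 = 13^3 · (174).)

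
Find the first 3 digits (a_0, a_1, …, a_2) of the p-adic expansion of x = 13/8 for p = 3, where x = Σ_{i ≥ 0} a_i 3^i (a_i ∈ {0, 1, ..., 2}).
(a_0, …, a_2) = (2, 1, 0)

v_3(13/8) = 0 (numerator and denominator both coprime to 3), so x ∈ ℤ_3^×. Compute digits iteratively via a_i = x_i mod 3, x_{i+1} = (x_i − a_i)/3, with x_0 = x:
  x_0 = 13/8;  a_0 = 2;  x_1 = (x_0 − 2)/3 = -1/8
  x_1 = -1/8;  a_1 = 1;  x_2 = (x_1 − 1)/3 = -3/8
  x_2 = -3/8;  a_2 = 0;  x_3 = (x_2 − 0)/3 = -1/8
Digits: (2, 1, 0).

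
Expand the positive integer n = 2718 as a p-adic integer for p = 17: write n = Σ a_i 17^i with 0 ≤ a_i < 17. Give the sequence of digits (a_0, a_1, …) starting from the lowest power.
(a_0, a_1, …) = (15, 6, 9)

Repeated division by 17 gives the digits low-to-high: 2718 = 15 + 6·17^1 + 9·17^2. Digit sequence: (15, 6, 9).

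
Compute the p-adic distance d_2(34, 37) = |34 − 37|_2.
d_2(34, 37) = 1

Step 1 — x − y = 34 − 37 = -3. Step 2 — v_2(-3) = 0 (factor: -3 = −(2^0 · 3); the sign does not affect v_p). Step 3 — |x − y|_2 = 2^{0} = 1.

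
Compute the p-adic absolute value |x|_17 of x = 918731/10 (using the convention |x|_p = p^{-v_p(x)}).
|918731/10|_17 = 1/83521

Step 1 — compute v_17(x) by factoring powers of 17 out of the numerator and denominator: v_17(918731/10) = 4. Step 2 — apply |x|_p = p^{-v_p(x)} = 17^{-4} = 1/83521.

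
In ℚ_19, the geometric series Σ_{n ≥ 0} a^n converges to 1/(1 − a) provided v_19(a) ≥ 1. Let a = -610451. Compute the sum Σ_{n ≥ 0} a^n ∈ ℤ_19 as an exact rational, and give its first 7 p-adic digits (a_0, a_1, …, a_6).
Σ a^n = 1/(1 − a) = 1/610452;  first 7 digits = (1, 0, 0, 6, 14, 18, 16)

v_19(a) = 3 ≥ 1, so the series converges in ℤ_19 to 1/(1 − a) = 1/(1 − (-610451)) = 1/610452. Expand this rational in ℤ_19: compute digits iteratively via d_i = x_i mod 19, x_{i+1} = (x_i − d_i)/19. The first 7 digits are (1, 0, 0, 6, 14, 18, 16).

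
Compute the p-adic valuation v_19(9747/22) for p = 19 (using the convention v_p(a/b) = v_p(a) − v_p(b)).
v_19(9747/22) = 2

Factor powers of 19 from the numerator and denominator of the reduced fraction: 9747 = 19^2 · 27 and 22 = 19^0 · 22. Apply v_p(a/b) = v_p(a) − v_p(b): v_19(9747/22) = 2 − 0 = 2.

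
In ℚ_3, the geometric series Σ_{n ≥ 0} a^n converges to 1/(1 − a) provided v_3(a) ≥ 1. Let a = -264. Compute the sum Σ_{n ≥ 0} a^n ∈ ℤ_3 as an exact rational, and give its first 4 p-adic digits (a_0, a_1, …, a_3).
Σ a^n = 1/(1 − a) = 1/265;  first 4 digits = (1, 2, 1, 2)

v_3(a) = 1 ≥ 1, so the series converges in ℤ_3 to 1/(1 − a) = 1/(1 − (-264)) = 1/265. Expand this rational in ℤ_3: compute digits iteratively via d_i = x_i mod 3, x_{i+1} = (x_i − d_i)/3. The first 4 digits are (1, 2, 1, 2).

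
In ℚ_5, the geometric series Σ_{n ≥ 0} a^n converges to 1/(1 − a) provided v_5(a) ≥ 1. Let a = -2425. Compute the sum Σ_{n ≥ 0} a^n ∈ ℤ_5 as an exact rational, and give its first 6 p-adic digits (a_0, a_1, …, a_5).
Σ a^n = 1/(1 − a) = 1/2426;  first 6 digits = (1, 0, 3, 0, 0, 1)

v_5(a) = 2 ≥ 1, so the series converges in ℤ_5 to 1/(1 − a) = 1/(1 − (-2425)) = 1/2426. Expand this rational in ℤ_5: compute digits iteratively via d_i = x_i mod 5, x_{i+1} = (x_i − d_i)/5. The first 6 digits are (1, 0, 3, 0, 0, 1).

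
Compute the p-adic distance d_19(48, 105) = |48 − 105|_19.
d_19(48, 105) = 1/19

Step 1 — x − y = 48 − 105 = -57. Step 2 — v_19(-57) = 1 (factor: -57 = −(19^1 · 3); the sign does not affect v_p). Step 3 — |x − y|_19 = 19^{-1} = 1/19.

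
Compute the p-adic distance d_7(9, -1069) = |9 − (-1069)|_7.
d_7(9, -1069) = 1/49

Step 1 — x − y = 9 − (-1069) = 1078. Step 2 — v_7(1078) = 2 (factor: 1078 = (7^2 · 22); the sign does not affect v_p). Step 3 — |x − y|_7 = 7^{-2} = 1/49.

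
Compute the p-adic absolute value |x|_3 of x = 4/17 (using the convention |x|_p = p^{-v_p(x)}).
|4/17|_3 = 1

Step 1 — compute v_3(x) by factoring powers of 3 out of the numerator and denominator: v_3(4/17) = 0. Step 2 — apply |x|_p = p^{-v_p(x)} = 3^{0} = 1.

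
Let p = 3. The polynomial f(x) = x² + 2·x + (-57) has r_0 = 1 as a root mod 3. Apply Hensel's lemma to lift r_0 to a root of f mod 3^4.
r_3 = 55 (mod 81)

Hensel: r_{i+1} = r_i − f(r_i)·(f′(r_i))^{-1} mod 3^{i+2}, f′(x) = 2x + 2. Iterate:
  r_0 = 1 (mod 3)
  r_1 = 1 (mod 9)
  r_2 = 1 (mod 27)
  r_3 = 55 (mod 81)
Final: r = 55 satisfies f(r) ≡ 0 mod 3^4.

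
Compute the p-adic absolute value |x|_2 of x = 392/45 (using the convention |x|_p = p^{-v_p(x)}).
|392/45|_2 = 1/8

Step 1 — compute v_2(x) by factoring powers of 2 out of the numerator and denominator: v_2(392/45) = 3. Step 2 — apply |x|_p = p^{-v_p(x)} = 2^{-3} = 1/8.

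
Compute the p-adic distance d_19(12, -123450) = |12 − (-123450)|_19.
d_19(12, -123450) = 1/6859

Step 1 — x − y = 12 − (-123450) = 123462. Step 2 — v_19(123462) = 3 (factor: 123462 = (19^3 · 18); the sign does not affect v_p). Step 3 — |x − y|_19 = 19^{-3} = 1/6859.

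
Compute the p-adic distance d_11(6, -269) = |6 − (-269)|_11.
d_11(6, -269) = 1/11

Step 1 — x − y = 6 − (-269) = 275. Step 2 — v_11(275) = 1 (factor: 275 = (11^1 · 25); the sign does not affect v_p). Step 3 — |x − y|_11 = 11^{-1} = 1/11.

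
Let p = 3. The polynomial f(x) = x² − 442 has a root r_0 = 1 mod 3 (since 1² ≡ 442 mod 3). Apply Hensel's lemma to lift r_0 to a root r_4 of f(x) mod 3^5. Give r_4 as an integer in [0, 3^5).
r_4 = 181 (mod 243)

Hensel's recurrence: r_{i+1} = r_i − f(r_i)·(f′(r_i))^{-1} mod 3^{i+2}, with f′(x) = 2x. Iterate:
  r_0 = 1 (mod 3)
  r_1 = 1 (mod 9)
  r_2 = 19 (mod 27)
  r_3 = 19 (mod 81)
  r_4 = 181 (mod 243)
Final: r_4 = 181, and one checks f(r_4) ≡ 0 mod 3^5.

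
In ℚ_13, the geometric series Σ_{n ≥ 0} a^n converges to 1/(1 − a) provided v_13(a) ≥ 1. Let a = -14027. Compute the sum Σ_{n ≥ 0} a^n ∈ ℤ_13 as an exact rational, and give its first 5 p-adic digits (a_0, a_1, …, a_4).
Σ a^n = 1/(1 − a) = 1/14028;  first 5 digits = (1, 0, 8, 6, 11)

v_13(a) = 2 ≥ 1, so the series converges in ℤ_13 to 1/(1 − a) = 1/(1 − (-14027)) = 1/14028. Expand this rational in ℤ_13: compute digits iteratively via d_i = x_i mod 13, x_{i+1} = (x_i − d_i)/13. The first 5 digits are (1, 0, 8, 6, 11).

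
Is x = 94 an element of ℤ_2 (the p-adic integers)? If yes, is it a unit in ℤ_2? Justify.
x ∈ ℤ_2 but not a unit; v_2(x) = 1 > 0

ℤ_2 = {x ∈ ℚ_2 : v_2(x) ≥ 0} and ℤ_2^× = {x ∈ ℤ_2 : v_2(x) = 0}. Here v_2(94) = v_2(num) − v_2(den) = 1; compare against these criteria.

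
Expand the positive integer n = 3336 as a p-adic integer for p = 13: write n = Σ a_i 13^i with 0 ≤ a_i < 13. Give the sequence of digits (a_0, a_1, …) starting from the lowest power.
(a_0, a_1, …) = (8, 9, 6, 1)

Repeated division by 13 gives the digits low-to-high: 3336 = 8 + 9·13^1 + 6·13^2 + 1·13^3. Digit sequence: (8, 9, 6, 1).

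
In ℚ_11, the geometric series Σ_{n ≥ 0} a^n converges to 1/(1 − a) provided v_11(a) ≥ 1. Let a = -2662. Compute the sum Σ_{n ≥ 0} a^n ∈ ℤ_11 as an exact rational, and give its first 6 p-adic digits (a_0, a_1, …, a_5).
Σ a^n = 1/(1 − a) = 1/2663;  first 6 digits = (1, 0, 0, 9, 10, 10)

v_11(a) = 3 ≥ 1, so the series converges in ℤ_11 to 1/(1 − a) = 1/(1 − (-2662)) = 1/2663. Expand this rational in ℤ_11: compute digits iteratively via d_i = x_i mod 11, x_{i+1} = (x_i − d_i)/11. The first 6 digits are (1, 0, 0, 9, 10, 10).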